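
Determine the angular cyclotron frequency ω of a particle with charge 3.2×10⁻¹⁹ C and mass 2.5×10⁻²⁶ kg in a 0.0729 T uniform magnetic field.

ω = |q|B/m.
ω = (3.2×10⁻¹⁹)(0.0729)/2.5×10⁻²⁶ ≈ 9.33×10⁵ rad/s.

ω ≈ 9.33×10⁵ rad/s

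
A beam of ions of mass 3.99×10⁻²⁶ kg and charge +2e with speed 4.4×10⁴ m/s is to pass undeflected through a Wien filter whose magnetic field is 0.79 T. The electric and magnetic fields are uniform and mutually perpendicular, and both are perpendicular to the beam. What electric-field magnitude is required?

For straight-line motion qE = qvB, so E = vB.
E = 4.4×10⁴ × 0.79 = 3.5×10⁴ V/m.

E = 3.5×10⁴ V/m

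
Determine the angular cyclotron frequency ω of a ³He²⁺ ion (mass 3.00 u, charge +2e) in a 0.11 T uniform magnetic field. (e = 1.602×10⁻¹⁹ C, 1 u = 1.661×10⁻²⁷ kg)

ω = |q|B/m.
ω = (3.204×10⁻¹⁹)(0.11)/4.983×10⁻²⁷ ≈ 7.1×10⁶ rad/s.

ω ≈ 7.1×10⁶ rad/s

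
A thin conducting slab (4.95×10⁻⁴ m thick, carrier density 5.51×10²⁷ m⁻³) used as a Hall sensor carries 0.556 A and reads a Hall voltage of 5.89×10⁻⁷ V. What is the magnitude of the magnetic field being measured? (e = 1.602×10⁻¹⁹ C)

B ≈ 0.463 T

From V_H = IB/(n e t), B = V_H n e t / I.
B = (5.89×10⁻⁷)(5.51×10²⁷)(1.602×10⁻¹⁹)(4.95×10⁻⁴)/0.556 ≈ 0.463 T.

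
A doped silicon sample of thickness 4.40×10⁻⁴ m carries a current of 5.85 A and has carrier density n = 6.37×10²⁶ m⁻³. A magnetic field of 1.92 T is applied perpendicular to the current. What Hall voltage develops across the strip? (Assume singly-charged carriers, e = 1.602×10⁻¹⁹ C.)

V_H = IB/(n e t).
V_H = (5.85)(1.92)/((6.37×10²⁶)(1.602×10⁻¹⁹)(4.40×10⁻⁴)) ≈ 2.50×10⁻⁴ V.

V_H ≈ 2.50×10⁻⁴ V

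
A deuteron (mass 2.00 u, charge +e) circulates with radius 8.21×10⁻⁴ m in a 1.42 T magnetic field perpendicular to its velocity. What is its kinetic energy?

KE ≈ 32.8 eV

v = |q|Br/m, then KE = ½mv² = (qBr)²/(2m).
v = (1.602×10⁻¹⁹)(1.42)(8.21×10⁻⁴)/3.322×10⁻²⁷ ≈ 5.622×10⁴ m/s.
KE = ½(3.322×10⁻²⁷)(5.622×10⁴)² ≈ 5.25×10⁻¹⁸ J = 32.8 eV.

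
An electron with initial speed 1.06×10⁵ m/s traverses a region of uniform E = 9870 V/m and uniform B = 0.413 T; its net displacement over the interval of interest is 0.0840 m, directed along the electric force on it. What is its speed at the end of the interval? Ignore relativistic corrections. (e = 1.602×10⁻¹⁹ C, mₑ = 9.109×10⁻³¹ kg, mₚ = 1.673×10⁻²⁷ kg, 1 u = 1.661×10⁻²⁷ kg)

B does no work; ΔKE = |q|E d.
½mv_f² = ½mv₀² + |q|Ed = ½(9.109×10⁻³¹)(1.06×10⁵)² + (1.602×10⁻¹⁹)(9870)(0.0840) ≈ 5.117×10⁻²¹ J + 1.328×10⁻¹⁶ J ≈ 1.328×10⁻¹⁶ J.
v_f = √(2·1.328×10⁻¹⁶/9.109×10⁻³¹) ≈ 1.71×10⁷ m/s.

v_f ≈ 1.71×10⁷ m/s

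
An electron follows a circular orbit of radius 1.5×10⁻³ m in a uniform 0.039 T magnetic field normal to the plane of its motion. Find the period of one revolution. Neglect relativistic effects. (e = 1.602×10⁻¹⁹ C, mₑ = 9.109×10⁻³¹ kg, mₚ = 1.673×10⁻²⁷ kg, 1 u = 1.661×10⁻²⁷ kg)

The cyclotron period depends only on m, q, B: T = 2πm/(|q|B).
T = 2π(9.109×10⁻³¹)/((1.602×10⁻¹⁹)(0.039)) ≈ 9.2×10⁻¹⁰ s.

T ≈ 9.2×10⁻¹⁰ s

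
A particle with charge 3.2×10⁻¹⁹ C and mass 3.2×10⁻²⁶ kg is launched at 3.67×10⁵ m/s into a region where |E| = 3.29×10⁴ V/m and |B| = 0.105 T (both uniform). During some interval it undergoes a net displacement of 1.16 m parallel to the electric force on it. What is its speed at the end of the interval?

B does no work; ΔKE = |q|E d.
½mv_f² = ½mv₀² + |q|Ed = ½(3.2×10⁻²⁶)(3.67×10⁵)² + (3.2×10⁻¹⁹)(3.29×10⁴)(1.16) ≈ 2.155×10⁻¹⁵ J + 1.221×10⁻¹⁴ J ≈ 1.437×10⁻¹⁴ J.
v_f = √(2·1.437×10⁻¹⁴/3.2×10⁻²⁶) ≈ 9.48×10⁵ m/s.

v_f ≈ 9.48×10⁵ m/s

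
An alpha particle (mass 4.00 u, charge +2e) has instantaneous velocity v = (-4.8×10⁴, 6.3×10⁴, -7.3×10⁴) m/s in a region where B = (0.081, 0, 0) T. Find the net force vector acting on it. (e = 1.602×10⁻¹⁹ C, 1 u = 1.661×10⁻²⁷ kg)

v×B = (0, -5910, -5100) N/C.
F = q v×B = (3.204×10⁻¹⁹ C)·(0, -5910, -5100) = (0, -1.89×10⁻¹⁵, -1.64×10⁻¹⁵) N.

F ≈ (0, -1.89×10⁻¹⁵, -1.64×10⁻¹⁵) N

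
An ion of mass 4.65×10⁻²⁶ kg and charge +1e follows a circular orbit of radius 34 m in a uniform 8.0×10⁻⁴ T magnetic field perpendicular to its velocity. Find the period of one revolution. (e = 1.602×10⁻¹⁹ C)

T ≈ 2.3×10⁻³ s

The cyclotron period depends only on m, q, B: T = 2πm/(|q|B).
T = 2π(4.65×10⁻²⁶)/((1.602×10⁻¹⁹)(8.0×10⁻⁴)) ≈ 2.3×10⁻³ s.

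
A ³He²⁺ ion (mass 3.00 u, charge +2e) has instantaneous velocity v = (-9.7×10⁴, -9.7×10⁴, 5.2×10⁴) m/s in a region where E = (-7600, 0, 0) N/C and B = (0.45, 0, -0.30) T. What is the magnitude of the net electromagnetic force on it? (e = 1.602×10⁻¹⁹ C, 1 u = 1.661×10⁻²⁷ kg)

v×B = (2.91×10⁴, -5700, 4.36×10⁴) N/C.
E + v×B = (2.15×10⁴, -5700, 4.36×10⁴) N/C.
F = q(E + v×B) = (3.204×10⁻¹⁹ C)·(2.15×10⁴, -5700, 4.36×10⁴) = (6.89×10⁻¹⁵, -1.83×10⁻¹⁵, 1.40×10⁻¹⁴) N.
|F| = 1.57×10⁻¹⁴ N.

|F| ≈ 1.57×10⁻¹⁴ N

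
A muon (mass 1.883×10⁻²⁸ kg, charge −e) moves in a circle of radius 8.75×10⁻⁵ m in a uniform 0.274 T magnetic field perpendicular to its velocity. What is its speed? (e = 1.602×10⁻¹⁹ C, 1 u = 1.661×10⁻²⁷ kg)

From |q|vB = mv²/r, v = |q|Br/m.
v = (1.602×10⁻¹⁹)(0.274)(8.75×10⁻⁵)/1.883×10⁻²⁸ ≈ 2.04×10⁴ m/s.

v ≈ 2.04×10⁴ m/s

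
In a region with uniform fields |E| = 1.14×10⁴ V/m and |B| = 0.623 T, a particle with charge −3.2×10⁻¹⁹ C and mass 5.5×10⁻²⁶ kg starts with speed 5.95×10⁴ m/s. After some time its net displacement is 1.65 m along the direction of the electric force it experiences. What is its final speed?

B does no work; ΔKE = |q|E d.
½mv_f² = ½mv₀² + |q|Ed = ½(5.5×10⁻²⁶)(5.95×10⁴)² + (3.2×10⁻¹⁹)(1.14×10⁴)(1.65) ≈ 9.736×10⁻¹⁷ J + 6.019×10⁻¹⁵ J ≈ 6.117×10⁻¹⁵ J.
v_f = √(2·6.117×10⁻¹⁵/5.5×10⁻²⁶) ≈ 4.72×10⁵ m/s.

v_f ≈ 4.72×10⁵ m/s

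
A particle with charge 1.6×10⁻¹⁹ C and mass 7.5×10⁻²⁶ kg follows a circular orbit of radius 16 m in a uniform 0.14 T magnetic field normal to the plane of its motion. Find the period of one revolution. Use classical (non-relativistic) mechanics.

T ≈ 2.1×10⁻⁵ s

The cyclotron period depends only on m, q, B: T = 2πm/(|q|B).
T = 2π(7.5×10⁻²⁶)/((1.6×10⁻¹⁹)(0.14)) ≈ 2.1×10⁻⁵ s.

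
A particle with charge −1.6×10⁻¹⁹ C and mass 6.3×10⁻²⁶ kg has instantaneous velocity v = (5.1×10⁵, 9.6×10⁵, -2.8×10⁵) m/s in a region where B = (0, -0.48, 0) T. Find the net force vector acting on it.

F ≈ (2.15×10⁻¹⁴, 0, 3.92×10⁻¹⁴) N

v×B = (-1.34×10⁵, 0, -2.45×10⁵) N/C.
F = q v×B = (−1.6×10⁻¹⁹ C)·(-1.34×10⁵, 0, -2.45×10⁵) = (2.15×10⁻¹⁴, 0, 3.92×10⁻¹⁴) N.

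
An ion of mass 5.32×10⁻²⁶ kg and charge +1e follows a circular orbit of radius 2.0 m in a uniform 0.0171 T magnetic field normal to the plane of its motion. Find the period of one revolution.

T ≈ 1.22×10⁻⁴ s

The cyclotron period depends only on m, q, B: T = 2πm/(|q|B).
T = 2π(5.32×10⁻²⁶)/((1.602×10⁻¹⁹)(0.0171)) ≈ 1.22×10⁻⁴ s.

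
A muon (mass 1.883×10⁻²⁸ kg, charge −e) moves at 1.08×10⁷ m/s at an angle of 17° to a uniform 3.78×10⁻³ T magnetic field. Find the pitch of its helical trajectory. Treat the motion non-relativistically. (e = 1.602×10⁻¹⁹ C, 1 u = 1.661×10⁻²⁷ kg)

v∥ = v cosθ = 1.08×10⁷·cos17° ≈ 1.033×10⁷ m/s.
T = 2πm/(|q|B) = 2π(1.883×10⁻²⁸)/((1.602×10⁻¹⁹)(3.78×10⁻³)) ≈ 1.954×10⁻⁶ s.
pitch = v∥ T = (1.033×10⁷)(1.954×10⁻⁶) ≈ 20.2 m.

p ≈ 20.2 m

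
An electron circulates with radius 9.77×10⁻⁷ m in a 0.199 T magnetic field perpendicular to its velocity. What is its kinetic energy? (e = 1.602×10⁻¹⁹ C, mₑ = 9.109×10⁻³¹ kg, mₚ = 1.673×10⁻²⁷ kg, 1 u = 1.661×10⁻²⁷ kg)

v = |q|Br/m, then KE = ½mv² = (qBr)²/(2m).
v = (1.602×10⁻¹⁹)(0.199)(9.77×10⁻⁷)/9.109×10⁻³¹ ≈ 3.419×10⁴ m/s.
KE = ½(9.109×10⁻³¹)(3.419×10⁴)² ≈ 5.32×10⁻²² J = 3.32×10⁻³ eV.

KE ≈ 3.32×10⁻³ eV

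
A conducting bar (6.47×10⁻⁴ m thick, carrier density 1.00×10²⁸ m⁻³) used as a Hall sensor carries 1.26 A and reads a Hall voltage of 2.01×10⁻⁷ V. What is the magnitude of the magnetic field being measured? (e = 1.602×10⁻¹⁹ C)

From V_H = IB/(n e t), B = V_H n e t / I.
B = (2.01×10⁻⁷)(1.00×10²⁸)(1.602×10⁻¹⁹)(6.47×10⁻⁴)/1.26 ≈ 0.165 T.

B ≈ 0.165 T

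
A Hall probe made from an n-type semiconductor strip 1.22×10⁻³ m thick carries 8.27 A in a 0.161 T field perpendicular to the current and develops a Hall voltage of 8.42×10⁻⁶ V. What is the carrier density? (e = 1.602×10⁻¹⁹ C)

n ≈ 8.09×10²⁶ m⁻³

From V_H = IB/(n e t), n = IB/(V_H e t).
n = (8.27)(0.161)/((8.42×10⁻⁶)(1.602×10⁻¹⁹)(1.22×10⁻³)) ≈ 8.09×10²⁶ m⁻³.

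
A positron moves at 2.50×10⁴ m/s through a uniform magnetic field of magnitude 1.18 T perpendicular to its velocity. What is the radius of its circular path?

The magnetic force provides the centripetal force: |q|vB = mv²/r.
r = mv/(|q|B) = (9.109×10⁻³¹)(2.50×10⁴)/((1.602×10⁻¹⁹)(1.18)) ≈ 1.20×10⁻⁷ m.

r ≈ 1.20×10⁻⁷ m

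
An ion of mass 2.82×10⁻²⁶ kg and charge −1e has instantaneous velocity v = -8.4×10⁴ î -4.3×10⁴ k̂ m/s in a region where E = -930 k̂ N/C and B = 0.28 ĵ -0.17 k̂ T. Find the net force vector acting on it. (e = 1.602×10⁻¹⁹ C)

v×B = (1.20×10⁴, -1.43×10⁴, -2.35×10⁴) N/C.
E + v×B = (1.20×10⁴, -1.43×10⁴, -2.45×10⁴) N/C.
F = q(E + v×B) = (−1.602×10⁻¹⁹ C)·(1.20×10⁴, -1.43×10⁴, -2.45×10⁴) = (-1.93×10⁻¹⁵, 2.29×10⁻¹⁵, 3.92×10⁻¹⁵) N.

F ≈ (-1.93×10⁻¹⁵, 2.29×10⁻¹⁵, 3.92×10⁻¹⁵) N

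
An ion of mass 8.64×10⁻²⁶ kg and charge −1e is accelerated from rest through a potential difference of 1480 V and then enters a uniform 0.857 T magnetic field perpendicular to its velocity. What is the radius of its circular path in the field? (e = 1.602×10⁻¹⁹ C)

Acceleration: |q|V = ½mv² ⇒ v = √(2|q|V/m) = √(2·1.602×10⁻¹⁹·1480/8.64×10⁻²⁶) ≈ 7.408×10⁴ m/s.
In the field: r = mv/(|q|B) = (8.64×10⁻²⁶)(7.408×10⁴)/((1.602×10⁻¹⁹)(0.857)) ≈ 0.0466 m.

r ≈ 0.0466 m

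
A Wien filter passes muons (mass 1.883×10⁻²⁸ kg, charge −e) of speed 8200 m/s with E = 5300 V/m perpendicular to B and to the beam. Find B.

Balance of forces in the selector: qE = qvB ⇒ B = E/v.
B = 5300/8200 = 0.65 T.

B = 0.65 T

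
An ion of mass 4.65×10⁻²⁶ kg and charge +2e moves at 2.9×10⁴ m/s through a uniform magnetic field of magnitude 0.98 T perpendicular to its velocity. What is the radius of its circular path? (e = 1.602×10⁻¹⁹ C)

The magnetic force provides the centripetal force: |q|vB = mv²/r.
r = mv/(|q|B) = (4.65×10⁻²⁶)(2.9×10⁴)/((3.204×10⁻¹⁹)(0.98)) ≈ 4.3×10⁻³ m.

r ≈ 4.3×10⁻³ m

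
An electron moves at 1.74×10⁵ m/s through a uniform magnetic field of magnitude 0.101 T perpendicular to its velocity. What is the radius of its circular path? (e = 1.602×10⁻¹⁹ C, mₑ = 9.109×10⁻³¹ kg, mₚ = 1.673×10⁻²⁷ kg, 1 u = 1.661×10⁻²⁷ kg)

The magnetic force provides the centripetal force: |q|vB = mv²/r.
r = mv/(|q|B) = (9.109×10⁻³¹)(1.74×10⁵)/((1.602×10⁻¹⁹)(0.101)) ≈ 9.80×10⁻⁶ m.

r ≈ 9.80×10⁻⁶ m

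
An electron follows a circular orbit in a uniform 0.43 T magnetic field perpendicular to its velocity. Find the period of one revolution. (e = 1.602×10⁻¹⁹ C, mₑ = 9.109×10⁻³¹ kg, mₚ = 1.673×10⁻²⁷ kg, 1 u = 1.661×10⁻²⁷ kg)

The cyclotron period depends only on m, q, B: T = 2πm/(|q|B).
T = 2π(9.109×10⁻³¹)/((1.602×10⁻¹⁹)(0.43)) ≈ 8.3×10⁻¹¹ s.

T ≈ 8.3×10⁻¹¹ s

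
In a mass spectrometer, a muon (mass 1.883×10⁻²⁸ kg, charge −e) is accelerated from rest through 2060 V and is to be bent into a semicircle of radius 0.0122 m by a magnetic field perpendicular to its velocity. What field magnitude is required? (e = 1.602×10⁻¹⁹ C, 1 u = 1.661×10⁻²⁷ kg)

v = √(2|q|V/m) = √(2·1.602×10⁻¹⁹·2060/1.883×10⁻²⁸) ≈ 1.872×10⁶ m/s.
B = mv/(|q|r) = (1.883×10⁻²⁸)(1.872×10⁶)/((1.602×10⁻¹⁹)(0.0122)) ≈ 0.180 T.

B ≈ 0.180 T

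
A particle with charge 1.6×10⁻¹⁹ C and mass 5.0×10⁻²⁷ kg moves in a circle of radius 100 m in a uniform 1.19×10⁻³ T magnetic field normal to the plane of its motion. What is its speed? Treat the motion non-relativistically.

v ≈ 3.81×10⁶ m/s

From |q|vB = mv²/r, v = |q|Br/m.
v = (1.6×10⁻¹⁹)(1.19×10⁻³)(100)/5.0×10⁻²⁷ ≈ 3.81×10⁶ m/s.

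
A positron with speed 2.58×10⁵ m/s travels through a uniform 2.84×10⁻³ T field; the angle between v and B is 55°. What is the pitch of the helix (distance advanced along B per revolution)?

v∥ = v cosθ = 2.58×10⁵·cos55° ≈ 1.480×10⁵ m/s.
T = 2πm/(|q|B) = 2π(9.109×10⁻³¹)/((1.602×10⁻¹⁹)(2.84×10⁻³)) ≈ 1.258×10⁻⁸ s.
pitch = v∥ T = (1.480×10⁵)(1.258×10⁻⁸) ≈ 1.86×10⁻³ m.

p ≈ 1.86×10⁻³ m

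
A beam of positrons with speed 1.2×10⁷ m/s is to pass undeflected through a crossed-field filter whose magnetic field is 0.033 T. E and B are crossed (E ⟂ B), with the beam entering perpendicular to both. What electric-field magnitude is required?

For straight-line motion qE = qvB, so E = vB.
E = 1.2×10⁷ × 0.033 = 4.0×10⁵ V/m.

E = 4.0×10⁵ V/m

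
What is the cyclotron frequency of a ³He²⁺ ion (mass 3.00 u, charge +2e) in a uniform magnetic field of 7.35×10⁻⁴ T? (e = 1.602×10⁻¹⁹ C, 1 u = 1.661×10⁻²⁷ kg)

f = |q|B/(2πm).
f = (3.204×10⁻¹⁹)(7.35×10⁻⁴)/(2π·4.983×10⁻²⁷) ≈ 7520 Hz.

f ≈ 7520 Hz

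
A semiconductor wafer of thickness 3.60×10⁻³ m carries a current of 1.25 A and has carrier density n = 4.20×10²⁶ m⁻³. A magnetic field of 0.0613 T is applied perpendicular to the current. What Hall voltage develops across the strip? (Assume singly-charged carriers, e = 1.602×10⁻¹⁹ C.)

V_H = IB/(n e t).
V_H = (1.25)(0.0613)/((4.20×10²⁶)(1.602×10⁻¹⁹)(3.60×10⁻³)) ≈ 3.16×10⁻⁷ V.

V_H ≈ 3.16×10⁻⁷ V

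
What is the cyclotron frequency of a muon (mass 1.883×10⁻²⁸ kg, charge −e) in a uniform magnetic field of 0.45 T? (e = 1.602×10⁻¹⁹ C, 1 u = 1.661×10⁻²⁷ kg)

f ≈ 6.1×10⁷ Hz

f = |q|B/(2πm).
f = (1.602×10⁻¹⁹)(0.45)/(2π·1.883×10⁻²⁸) ≈ 6.1×10⁷ Hz.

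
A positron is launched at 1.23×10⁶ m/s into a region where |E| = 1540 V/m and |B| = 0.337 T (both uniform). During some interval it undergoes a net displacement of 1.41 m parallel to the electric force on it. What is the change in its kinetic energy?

The magnetic force is always ⟂ v and does no work; only the electric force changes KE.
ΔKE = F_E · d = |q|E d = (1.602×10⁻¹⁹)(1540)(1.41) ≈ 3.48×10⁻¹⁶ J.

ΔKE ≈ 3.48×10⁻¹⁶ J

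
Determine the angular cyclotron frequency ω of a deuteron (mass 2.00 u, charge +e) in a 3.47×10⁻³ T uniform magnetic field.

ω ≈ 1.67×10⁵ rad/s

ω = |q|B/m.
ω = (1.602×10⁻¹⁹)(3.47×10⁻³)/3.322×10⁻²⁷ ≈ 1.67×10⁵ rad/s.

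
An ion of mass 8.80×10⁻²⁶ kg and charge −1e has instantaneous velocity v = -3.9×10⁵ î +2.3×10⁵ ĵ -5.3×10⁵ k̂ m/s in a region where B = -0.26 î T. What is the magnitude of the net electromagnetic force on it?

|F| ≈ 2.41×10⁻¹⁴ N

v×B = (0, 1.38×10⁵, 5.98×10⁴) N/C.
F = q v×B = (−1.602×10⁻¹⁹ C)·(0, 1.38×10⁵, 5.98×10⁴) = (0, -2.21×10⁻¹⁴, -9.58×10⁻¹⁵) N.
|F| = 2.41×10⁻¹⁴ N.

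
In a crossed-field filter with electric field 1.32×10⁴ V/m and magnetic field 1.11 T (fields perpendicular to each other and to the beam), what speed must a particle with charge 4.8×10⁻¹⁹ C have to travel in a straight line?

For undeflected motion the electric and magnetic forces balance: qE = qvB.
v = E/B = 1.32×10⁴/1.11 = 1.19×10⁴ m/s.

v = 1.19×10⁴ m/s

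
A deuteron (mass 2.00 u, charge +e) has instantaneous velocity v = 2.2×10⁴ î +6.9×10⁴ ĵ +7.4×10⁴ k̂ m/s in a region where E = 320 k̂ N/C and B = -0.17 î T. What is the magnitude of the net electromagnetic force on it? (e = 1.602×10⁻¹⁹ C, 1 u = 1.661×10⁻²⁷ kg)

v×B = (0, -1.26×10⁴, 1.17×10⁴) N/C.
E + v×B = (0, -1.26×10⁴, 1.20×10⁴) N/C.
F = q(E + v×B) = (1.602×10⁻¹⁹ C)·(0, -1.26×10⁴, 1.20×10⁴) = (0, -2.02×10⁻¹⁵, 1.93×10⁻¹⁵) N.
|F| = 2.79×10⁻¹⁵ N.

|F| ≈ 2.79×10⁻¹⁵ N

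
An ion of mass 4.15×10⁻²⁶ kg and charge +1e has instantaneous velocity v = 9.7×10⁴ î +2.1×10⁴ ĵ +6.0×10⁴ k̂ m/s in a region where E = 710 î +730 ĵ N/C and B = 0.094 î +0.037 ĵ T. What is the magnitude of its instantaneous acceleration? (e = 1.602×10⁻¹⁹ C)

|a| ≈ 2.60×10¹⁰ m/s²

v×B = (-2220, 5640, 1620) N/C.
E + v×B = (-1510, 6370, 1620) N/C.
F = q(E + v×B) = (1.602×10⁻¹⁹ C)·(-1510, 6370, 1620) = (-2.42×10⁻¹⁶, 1.02×10⁻¹⁵, 2.59×10⁻¹⁶) N.
|a| = |F|/m = 1.080×10⁻¹⁵/4.15×10⁻²⁶ ≈ 2.60×10¹⁰ m/s².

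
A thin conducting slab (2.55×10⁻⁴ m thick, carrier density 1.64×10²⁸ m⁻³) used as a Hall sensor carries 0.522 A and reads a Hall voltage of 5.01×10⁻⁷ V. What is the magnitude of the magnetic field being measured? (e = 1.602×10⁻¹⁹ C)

B ≈ 0.643 T

From V_H = IB/(n e t), B = V_H n e t / I.
B = (5.01×10⁻⁷)(1.64×10²⁸)(1.602×10⁻¹⁹)(2.55×10⁻⁴)/0.522 ≈ 0.643 T.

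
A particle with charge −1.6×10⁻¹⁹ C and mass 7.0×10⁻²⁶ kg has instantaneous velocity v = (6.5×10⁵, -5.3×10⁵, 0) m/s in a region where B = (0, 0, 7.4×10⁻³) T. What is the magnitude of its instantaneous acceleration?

|a| ≈ 1.42×10¹⁰ m/s²

v×B = (-3920, -4810, 0) N/C.
F = q v×B = (−1.6×10⁻¹⁹ C)·(-3920, -4810, 0) = (6.28×10⁻¹⁶, 7.70×10⁻¹⁶, 0) N.
|a| = |F|/m = 9.930×10⁻¹⁶/7.0×10⁻²⁶ ≈ 1.42×10¹⁰ m/s².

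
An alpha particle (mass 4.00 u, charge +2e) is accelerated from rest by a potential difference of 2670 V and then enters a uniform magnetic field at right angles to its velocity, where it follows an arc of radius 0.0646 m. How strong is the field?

B ≈ 0.163 T

v = √(2|q|V/m) = √(2·3.204×10⁻¹⁹·2670/6.644×10⁻²⁷) ≈ 5.075×10⁵ m/s.
B = mv/(|q|r) = (6.644×10⁻²⁷)(5.075×10⁵)/((3.204×10⁻¹⁹)(0.0646)) ≈ 0.163 T.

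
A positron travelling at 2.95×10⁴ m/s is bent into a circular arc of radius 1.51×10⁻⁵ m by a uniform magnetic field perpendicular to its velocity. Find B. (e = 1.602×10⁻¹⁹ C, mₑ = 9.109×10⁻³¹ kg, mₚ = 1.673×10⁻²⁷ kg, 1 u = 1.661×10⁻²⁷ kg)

B ≈ 0.0111 T

From |q|vB = mv²/r, B = mv/(|q|r).
B = (9.109×10⁻³¹)(2.95×10⁴)/((1.602×10⁻¹⁹)(1.51×10⁻⁵)) ≈ 0.0111 T.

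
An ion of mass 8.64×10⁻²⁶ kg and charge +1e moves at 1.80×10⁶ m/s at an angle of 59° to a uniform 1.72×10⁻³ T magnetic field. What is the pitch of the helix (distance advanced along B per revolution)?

v∥ = v cosθ = 1.80×10⁶·cos59° ≈ 9.271×10⁵ m/s.
T = 2πm/(|q|B) = 2π(8.64×10⁻²⁶)/((1.602×10⁻¹⁹)(1.72×10⁻³)) ≈ 1.970×10⁻³ s.
pitch = v∥ T = (9.271×10⁵)(1.970×10⁻³) ≈ 1830 m.

p ≈ 1830 m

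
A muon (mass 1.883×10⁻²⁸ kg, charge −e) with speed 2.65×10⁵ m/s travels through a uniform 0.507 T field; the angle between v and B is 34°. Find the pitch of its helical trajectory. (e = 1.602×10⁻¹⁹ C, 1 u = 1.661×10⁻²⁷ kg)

p ≈ 3.20×10⁻³ m

v∥ = v cosθ = 2.65×10⁵·cos34° ≈ 2.197×10⁵ m/s.
T = 2πm/(|q|B) = 2π(1.883×10⁻²⁸)/((1.602×10⁻¹⁹)(0.507)) ≈ 1.457×10⁻⁸ s.
pitch = v∥ T = (2.197×10⁵)(1.457×10⁻⁸) ≈ 3.20×10⁻³ m.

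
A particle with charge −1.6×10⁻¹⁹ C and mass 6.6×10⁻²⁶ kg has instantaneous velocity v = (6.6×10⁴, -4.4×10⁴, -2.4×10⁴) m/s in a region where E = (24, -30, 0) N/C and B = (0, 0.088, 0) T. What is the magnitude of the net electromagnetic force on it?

|F| ≈ 9.90×10⁻¹⁶ N

v×B = (2110, 0, 5810) N/C.
E + v×B = (2140, -30.0, 5810) N/C.
F = q(E + v×B) = (−1.6×10⁻¹⁹ C)·(2140, -30.0, 5810) = (-3.42×10⁻¹⁶, 4.80×10⁻¹⁸, -9.29×10⁻¹⁶) N.
|F| = 9.90×10⁻¹⁶ N.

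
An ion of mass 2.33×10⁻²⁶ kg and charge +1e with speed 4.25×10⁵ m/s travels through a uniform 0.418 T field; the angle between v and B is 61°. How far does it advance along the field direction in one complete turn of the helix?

v∥ = v cosθ = 4.25×10⁵·cos61° ≈ 2.060×10⁵ m/s.
T = 2πm/(|q|B) = 2π(2.33×10⁻²⁶)/((1.602×10⁻¹⁹)(0.418)) ≈ 2.186×10⁻⁶ s.
pitch = v∥ T = (2.060×10⁵)(2.186×10⁻⁶) ≈ 0.450 m.

p ≈ 0.450 m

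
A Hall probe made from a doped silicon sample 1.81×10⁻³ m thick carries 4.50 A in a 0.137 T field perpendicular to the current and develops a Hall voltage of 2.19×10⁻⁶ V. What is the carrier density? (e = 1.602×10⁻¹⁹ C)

From V_H = IB/(n e t), n = IB/(V_H e t).
n = (4.50)(0.137)/((2.19×10⁻⁶)(1.602×10⁻¹⁹)(1.81×10⁻³)) ≈ 9.71×10²⁶ m⁻³.

n ≈ 9.71×10²⁶ m⁻³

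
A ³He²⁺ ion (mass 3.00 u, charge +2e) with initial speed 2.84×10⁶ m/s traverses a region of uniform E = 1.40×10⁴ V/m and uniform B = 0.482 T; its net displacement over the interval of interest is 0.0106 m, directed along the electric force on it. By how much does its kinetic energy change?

ΔKE ≈ 4.75×10⁻¹⁷ J

The magnetic force is always ⟂ v and does no work; only the electric force changes KE.
ΔKE = F_E · d = |q|E d = (3.204×10⁻¹⁹)(1.40×10⁴)(0.0106) ≈ 4.75×10⁻¹⁷ J.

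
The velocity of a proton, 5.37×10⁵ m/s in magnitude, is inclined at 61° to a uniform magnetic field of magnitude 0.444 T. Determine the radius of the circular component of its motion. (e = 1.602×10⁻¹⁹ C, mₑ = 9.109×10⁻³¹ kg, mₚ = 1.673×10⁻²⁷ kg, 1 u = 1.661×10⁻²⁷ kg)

r ≈ 0.0110 m

v⊥ = v sinθ = 5.37×10⁵·sin61° ≈ 4.697×10⁵ m/s.
r = m v⊥/(|q|B) = (1.673×10⁻²⁷)(4.697×10⁵)/((1.602×10⁻¹⁹)(0.444)) ≈ 0.0110 m.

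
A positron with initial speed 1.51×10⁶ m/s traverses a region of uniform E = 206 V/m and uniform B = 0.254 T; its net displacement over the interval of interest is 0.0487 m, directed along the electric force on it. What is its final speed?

v_f ≈ 2.41×10⁶ m/s

B does no work; ΔKE = |q|E d.
½mv_f² = ½mv₀² + |q|Ed = ½(9.109×10⁻³¹)(1.51×10⁶)² + (1.602×10⁻¹⁹)(206)(0.0487) ≈ 1.038×10⁻¹⁸ J + 1.607×10⁻¹⁸ J ≈ 2.646×10⁻¹⁸ J.
v_f = √(2·2.646×10⁻¹⁸/9.109×10⁻³¹) ≈ 2.41×10⁶ m/s.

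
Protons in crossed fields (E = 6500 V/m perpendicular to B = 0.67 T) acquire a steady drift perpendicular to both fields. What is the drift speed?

v_d ≈ 9700 m/s

In crossed fields the guiding centre drifts at v_d = |E×B|/B² = E/B, independent of charge and mass.
v_d = 6500/0.67 = 9700 m/s.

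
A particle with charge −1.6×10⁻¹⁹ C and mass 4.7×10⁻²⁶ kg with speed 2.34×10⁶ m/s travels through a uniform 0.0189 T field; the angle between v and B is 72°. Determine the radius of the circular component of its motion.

r ≈ 34.6 m

v⊥ = v sinθ = 2.34×10⁶·sin72° ≈ 2.225×10⁶ m/s.
r = m v⊥/(|q|B) = (4.7×10⁻²⁶)(2.225×10⁶)/((1.6×10⁻¹⁹)(0.0189)) ≈ 34.6 m.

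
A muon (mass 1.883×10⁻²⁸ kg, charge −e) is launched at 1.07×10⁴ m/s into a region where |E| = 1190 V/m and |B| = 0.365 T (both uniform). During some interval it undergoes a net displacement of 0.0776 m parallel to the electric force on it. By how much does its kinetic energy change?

ΔKE ≈ 1.48×10⁻¹⁷ J

The magnetic force is always ⟂ v and does no work; only the electric force changes KE.
ΔKE = F_E · d = |q|E d = (1.602×10⁻¹⁹)(1190)(0.0776) ≈ 1.48×10⁻¹⁷ J.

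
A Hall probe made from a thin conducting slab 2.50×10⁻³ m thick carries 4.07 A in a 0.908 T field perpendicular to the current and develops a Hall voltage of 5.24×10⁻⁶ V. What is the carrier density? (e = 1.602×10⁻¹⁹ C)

n ≈ 1.76×10²⁷ m⁻³

From V_H = IB/(n e t), n = IB/(V_H e t).
n = (4.07)(0.908)/((5.24×10⁻⁶)(1.602×10⁻¹⁹)(2.50×10⁻³)) ≈ 1.76×10²⁷ m⁻³.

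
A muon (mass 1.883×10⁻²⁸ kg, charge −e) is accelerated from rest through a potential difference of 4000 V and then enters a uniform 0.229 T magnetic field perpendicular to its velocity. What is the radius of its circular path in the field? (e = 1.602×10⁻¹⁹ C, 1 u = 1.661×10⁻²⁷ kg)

r ≈ 0.0134 m

Acceleration: |q|V = ½mv² ⇒ v = √(2|q|V/m) = √(2·1.602×10⁻¹⁹·4000/1.883×10⁻²⁸) ≈ 2.609×10⁶ m/s.
In the field: r = mv/(|q|B) = (1.883×10⁻²⁸)(2.609×10⁶)/((1.602×10⁻¹⁹)(0.229)) ≈ 0.0134 m.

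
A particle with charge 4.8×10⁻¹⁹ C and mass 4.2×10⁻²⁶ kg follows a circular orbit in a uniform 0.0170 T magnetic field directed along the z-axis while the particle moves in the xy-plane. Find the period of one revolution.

The cyclotron period depends only on m, q, B: T = 2πm/(|q|B).
T = 2π(4.2×10⁻²⁶)/((4.8×10⁻¹⁹)(0.0170)) ≈ 3.23×10⁻⁵ s.

T ≈ 3.23×10⁻⁵ s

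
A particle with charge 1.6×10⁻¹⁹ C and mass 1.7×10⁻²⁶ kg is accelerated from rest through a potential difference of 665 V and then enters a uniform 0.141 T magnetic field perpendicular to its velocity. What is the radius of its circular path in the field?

r ≈ 0.0843 m

Acceleration: |q|V = ½mv² ⇒ v = √(2|q|V/m) = √(2·1.6×10⁻¹⁹·665/1.7×10⁻²⁶) ≈ 1.119×10⁵ m/s.
In the field: r = mv/(|q|B) = (1.7×10⁻²⁶)(1.119×10⁵)/((1.6×10⁻¹⁹)(0.141)) ≈ 0.0843 m.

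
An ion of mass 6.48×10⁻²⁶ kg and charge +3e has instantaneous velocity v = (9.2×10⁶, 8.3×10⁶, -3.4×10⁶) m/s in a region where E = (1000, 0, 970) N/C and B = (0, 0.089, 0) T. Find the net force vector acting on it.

v×B = (3.03×10⁵, 0, 8.19×10⁵) N/C.
E + v×B = (3.04×10⁵, 0, 8.20×10⁵) N/C.
F = q(E + v×B) = (4.806×10⁻¹⁹ C)·(3.04×10⁵, 0, 8.20×10⁵) = (1.46×10⁻¹³, 0, 3.94×10⁻¹³) N.

F ≈ (1.46×10⁻¹³, 0, 3.94×10⁻¹³) N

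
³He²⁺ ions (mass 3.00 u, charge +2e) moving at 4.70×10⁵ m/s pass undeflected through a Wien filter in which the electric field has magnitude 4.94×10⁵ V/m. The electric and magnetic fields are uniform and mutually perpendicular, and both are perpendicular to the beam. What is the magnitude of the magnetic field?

Balance of forces in the selector: qE = qvB ⇒ B = E/v.
B = 4.94×10⁵/4.70×10⁵ = 1.05 T.

B = 1.05 T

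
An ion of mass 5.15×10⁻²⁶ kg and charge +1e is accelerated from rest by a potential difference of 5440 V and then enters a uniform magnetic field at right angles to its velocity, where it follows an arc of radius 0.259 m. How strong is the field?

v = √(2|q|V/m) = √(2·1.602×10⁻¹⁹·5440/5.15×10⁻²⁶) ≈ 1.840×10⁵ m/s.
B = mv/(|q|r) = (5.15×10⁻²⁶)(1.840×10⁵)/((1.602×10⁻¹⁹)(0.259)) ≈ 0.228 T.

B ≈ 0.228 T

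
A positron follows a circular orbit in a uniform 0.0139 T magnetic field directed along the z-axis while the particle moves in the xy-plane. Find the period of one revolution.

The cyclotron period depends only on m, q, B: T = 2πm/(|q|B).
T = 2π(9.109×10⁻³¹)/((1.602×10⁻¹⁹)(0.0139)) ≈ 2.57×10⁻⁹ s.

T ≈ 2.57×10⁻⁹ s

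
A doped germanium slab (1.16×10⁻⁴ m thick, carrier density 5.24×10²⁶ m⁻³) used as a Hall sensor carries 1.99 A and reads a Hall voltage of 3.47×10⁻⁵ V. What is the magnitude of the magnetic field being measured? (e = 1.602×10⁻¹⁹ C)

From V_H = IB/(n e t), B = V_H n e t / I.
B = (3.47×10⁻⁵)(5.24×10²⁶)(1.602×10⁻¹⁹)(1.16×10⁻⁴)/1.99 ≈ 0.170 T.

B ≈ 0.170 T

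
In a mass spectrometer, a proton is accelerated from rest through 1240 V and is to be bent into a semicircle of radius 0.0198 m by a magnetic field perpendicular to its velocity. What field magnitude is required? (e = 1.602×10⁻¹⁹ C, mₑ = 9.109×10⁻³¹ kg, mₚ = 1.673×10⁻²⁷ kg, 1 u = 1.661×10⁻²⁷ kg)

B ≈ 0.257 T

v = √(2|q|V/m) = √(2·1.602×10⁻¹⁹·1240/1.673×10⁻²⁷) ≈ 4.873×10⁵ m/s.
B = mv/(|q|r) = (1.673×10⁻²⁷)(4.873×10⁵)/((1.602×10⁻¹⁹)(0.0198)) ≈ 0.257 T.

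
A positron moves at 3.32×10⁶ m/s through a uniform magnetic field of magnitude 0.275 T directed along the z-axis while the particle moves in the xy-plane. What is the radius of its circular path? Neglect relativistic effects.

r ≈ 6.86×10⁻⁵ m

The magnetic force provides the centripetal force: |q|vB = mv²/r.
r = mv/(|q|B) = (9.109×10⁻³¹)(3.32×10⁶)/((1.602×10⁻¹⁹)(0.275)) ≈ 6.86×10⁻⁵ m.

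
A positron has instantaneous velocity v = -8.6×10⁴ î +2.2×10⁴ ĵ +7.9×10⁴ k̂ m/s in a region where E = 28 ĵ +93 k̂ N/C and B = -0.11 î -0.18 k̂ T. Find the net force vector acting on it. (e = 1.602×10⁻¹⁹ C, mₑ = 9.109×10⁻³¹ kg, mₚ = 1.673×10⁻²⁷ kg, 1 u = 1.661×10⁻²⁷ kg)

F ≈ (-6.34×10⁻¹⁶, -3.87×10⁻¹⁵, 4.03×10⁻¹⁶) N

v×B = (-3960, -2.42×10⁴, 2420) N/C.
E + v×B = (-3960, -2.41×10⁴, 2510) N/C.
F = q(E + v×B) = (1.602×10⁻¹⁹ C)·(-3960, -2.41×10⁴, 2510) = (-6.34×10⁻¹⁶, -3.87×10⁻¹⁵, 4.03×10⁻¹⁶) N.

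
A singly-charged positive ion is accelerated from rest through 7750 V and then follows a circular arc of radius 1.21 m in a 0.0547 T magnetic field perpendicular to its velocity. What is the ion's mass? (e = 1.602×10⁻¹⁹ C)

m ≈ 4.53×10⁻²⁶ kg

Combine |q|V = ½mv² and r = mv/(|q|B): eliminate v to get m = qB²r²/(2V).
m = (1.602×10⁻¹⁹)(0.0547)²(1.21)²/(2·7750) ≈ 4.53×10⁻²⁶ kg.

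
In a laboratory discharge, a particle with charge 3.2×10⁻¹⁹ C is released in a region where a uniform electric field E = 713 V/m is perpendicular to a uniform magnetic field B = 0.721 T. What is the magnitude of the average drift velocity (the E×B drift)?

In crossed fields the guiding centre drifts at v_d = |E×B|/B² = E/B, independent of charge and mass.
v_d = 713/0.721 = 989 m/s.

v_d ≈ 989 m/s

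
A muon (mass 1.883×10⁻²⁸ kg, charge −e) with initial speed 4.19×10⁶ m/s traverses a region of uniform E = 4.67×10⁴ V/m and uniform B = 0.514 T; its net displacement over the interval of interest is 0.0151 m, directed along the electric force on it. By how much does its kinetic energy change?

ΔKE ≈ 1.13×10⁻¹⁶ J

The magnetic force is always ⟂ v and does no work; only the electric force changes KE.
ΔKE = F_E · d = |q|E d = (1.602×10⁻¹⁹)(4.67×10⁴)(0.0151) ≈ 1.13×10⁻¹⁶ J.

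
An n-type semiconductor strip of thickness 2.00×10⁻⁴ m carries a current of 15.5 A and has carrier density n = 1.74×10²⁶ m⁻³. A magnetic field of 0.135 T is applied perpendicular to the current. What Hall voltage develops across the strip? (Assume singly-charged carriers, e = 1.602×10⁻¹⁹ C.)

V_H ≈ 3.75×10⁻⁴ V

V_H = IB/(n e t).
V_H = (15.5)(0.135)/((1.74×10²⁶)(1.602×10⁻¹⁹)(2.00×10⁻⁴)) ≈ 3.75×10⁻⁴ V.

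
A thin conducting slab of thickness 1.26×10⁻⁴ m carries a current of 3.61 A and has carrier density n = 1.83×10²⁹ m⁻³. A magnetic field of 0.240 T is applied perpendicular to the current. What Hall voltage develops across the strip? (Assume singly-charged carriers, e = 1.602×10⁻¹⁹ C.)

V_H ≈ 2.35×10⁻⁷ V

V_H = IB/(n e t).
V_H = (3.61)(0.240)/((1.83×10²⁹)(1.602×10⁻¹⁹)(1.26×10⁻⁴)) ≈ 2.35×10⁻⁷ V.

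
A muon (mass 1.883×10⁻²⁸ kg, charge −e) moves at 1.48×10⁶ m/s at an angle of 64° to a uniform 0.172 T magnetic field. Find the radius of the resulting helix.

r ≈ 9.09×10⁻³ m

v⊥ = v sinθ = 1.48×10⁶·sin64° ≈ 1.330×10⁶ m/s.
r = m v⊥/(|q|B) = (1.883×10⁻²⁸)(1.330×10⁶)/((1.602×10⁻¹⁹)(0.172)) ≈ 9.09×10⁻³ m.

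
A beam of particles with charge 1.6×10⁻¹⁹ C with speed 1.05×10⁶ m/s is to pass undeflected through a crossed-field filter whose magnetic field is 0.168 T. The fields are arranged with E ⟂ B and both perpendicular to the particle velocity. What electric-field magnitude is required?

E = 1.76×10⁵ V/m

For straight-line motion qE = qvB, so E = vB.
E = 1.05×10⁶ × 0.168 = 1.76×10⁵ V/m.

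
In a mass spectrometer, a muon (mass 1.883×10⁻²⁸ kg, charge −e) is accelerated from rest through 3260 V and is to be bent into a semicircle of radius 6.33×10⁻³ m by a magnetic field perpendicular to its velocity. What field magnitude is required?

v = √(2|q|V/m) = √(2·1.602×10⁻¹⁹·3260/1.883×10⁻²⁸) ≈ 2.355×10⁶ m/s.
B = mv/(|q|r) = (1.883×10⁻²⁸)(2.355×10⁶)/((1.602×10⁻¹⁹)(6.33×10⁻³)) ≈ 0.437 T.

B ≈ 0.437 T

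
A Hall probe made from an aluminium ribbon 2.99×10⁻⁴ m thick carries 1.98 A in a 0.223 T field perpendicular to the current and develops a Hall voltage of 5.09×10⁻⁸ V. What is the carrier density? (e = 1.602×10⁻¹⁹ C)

n ≈ 1.81×10²⁹ m⁻³

From V_H = IB/(n e t), n = IB/(V_H e t).
n = (1.98)(0.223)/((5.09×10⁻⁸)(1.602×10⁻¹⁹)(2.99×10⁻⁴)) ≈ 1.81×10²⁹ m⁻³.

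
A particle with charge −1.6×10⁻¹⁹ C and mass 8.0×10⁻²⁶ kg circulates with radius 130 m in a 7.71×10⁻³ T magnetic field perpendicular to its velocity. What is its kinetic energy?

KE ≈ 1.61×10⁻¹³ J

v = |q|Br/m, then KE = ½mv² = (qBr)²/(2m).
v = (1.6×10⁻¹⁹)(7.71×10⁻³)(130)/8.0×10⁻²⁶ ≈ 2.005×10⁶ m/s.
KE = ½(8.0×10⁻²⁶)(2.005×10⁶)² ≈ 1.61×10⁻¹³ J.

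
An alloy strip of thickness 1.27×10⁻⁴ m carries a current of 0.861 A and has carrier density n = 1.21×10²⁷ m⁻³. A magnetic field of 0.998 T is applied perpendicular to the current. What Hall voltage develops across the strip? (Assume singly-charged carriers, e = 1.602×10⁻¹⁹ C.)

V_H = IB/(n e t).
V_H = (0.861)(0.998)/((1.21×10²⁷)(1.602×10⁻¹⁹)(1.27×10⁻⁴)) ≈ 3.49×10⁻⁵ V.

V_H ≈ 3.49×10⁻⁵ V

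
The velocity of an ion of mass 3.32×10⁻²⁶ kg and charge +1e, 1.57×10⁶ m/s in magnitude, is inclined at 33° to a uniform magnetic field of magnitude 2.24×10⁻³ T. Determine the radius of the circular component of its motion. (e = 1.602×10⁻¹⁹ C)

r ≈ 79.1 m

v⊥ = v sinθ = 1.57×10⁶·sin33° ≈ 8.551×10⁵ m/s.
r = m v⊥/(|q|B) = (3.32×10⁻²⁶)(8.551×10⁵)/((1.602×10⁻¹⁹)(2.24×10⁻³)) ≈ 79.1 m.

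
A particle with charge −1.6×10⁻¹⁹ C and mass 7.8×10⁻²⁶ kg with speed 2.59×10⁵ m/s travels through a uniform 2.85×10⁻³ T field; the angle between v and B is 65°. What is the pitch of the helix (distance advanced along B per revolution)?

v∥ = v cosθ = 2.59×10⁵·cos65° ≈ 1.095×10⁵ m/s.
T = 2πm/(|q|B) = 2π(7.8×10⁻²⁶)/((1.6×10⁻¹⁹)(2.85×10⁻³)) ≈ 1.075×10⁻³ s.
pitch = v∥ T = (1.095×10⁵)(1.075×10⁻³) ≈ 118 m.

p ≈ 118 m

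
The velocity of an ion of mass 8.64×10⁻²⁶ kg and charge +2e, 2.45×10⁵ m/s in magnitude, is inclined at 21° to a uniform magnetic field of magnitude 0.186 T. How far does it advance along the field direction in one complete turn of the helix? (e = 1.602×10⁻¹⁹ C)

v∥ = v cosθ = 2.45×10⁵·cos21° ≈ 2.287×10⁵ m/s.
T = 2πm/(|q|B) = 2π(8.64×10⁻²⁶)/((3.204×10⁻¹⁹)(0.186)) ≈ 9.109×10⁻⁶ s.
pitch = v∥ T = (2.287×10⁵)(9.109×10⁻⁶) ≈ 2.08 m.

p ≈ 2.08 m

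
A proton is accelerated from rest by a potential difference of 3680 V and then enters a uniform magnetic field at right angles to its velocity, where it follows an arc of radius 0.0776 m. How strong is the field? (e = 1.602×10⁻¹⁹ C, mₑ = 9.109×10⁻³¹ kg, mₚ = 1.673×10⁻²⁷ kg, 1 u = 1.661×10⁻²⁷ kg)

B ≈ 0.113 T

v = √(2|q|V/m) = √(2·1.602×10⁻¹⁹·3680/1.673×10⁻²⁷) ≈ 8.395×10⁵ m/s.
B = mv/(|q|r) = (1.673×10⁻²⁷)(8.395×10⁵)/((1.602×10⁻¹⁹)(0.0776)) ≈ 0.113 T.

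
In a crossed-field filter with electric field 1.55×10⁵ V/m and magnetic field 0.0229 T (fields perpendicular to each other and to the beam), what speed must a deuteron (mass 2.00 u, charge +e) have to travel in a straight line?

v = 6.77×10⁶ m/s

For undeflected motion the electric and magnetic forces balance: qE = qvB.
v = E/B = 1.55×10⁵/0.0229 = 6.77×10⁶ m/s.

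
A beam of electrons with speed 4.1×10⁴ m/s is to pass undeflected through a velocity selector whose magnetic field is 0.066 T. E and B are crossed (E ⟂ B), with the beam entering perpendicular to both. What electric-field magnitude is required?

E = 2700 V/m

For straight-line motion qE = qvB, so E = vB.
E = 4.1×10⁴ × 0.066 = 2700 V/m.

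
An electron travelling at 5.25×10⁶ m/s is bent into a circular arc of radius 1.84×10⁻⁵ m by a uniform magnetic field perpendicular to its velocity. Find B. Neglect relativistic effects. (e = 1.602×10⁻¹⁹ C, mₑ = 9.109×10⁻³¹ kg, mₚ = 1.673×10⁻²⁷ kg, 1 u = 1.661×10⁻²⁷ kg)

From |q|vB = mv²/r, B = mv/(|q|r).
B = (9.109×10⁻³¹)(5.25×10⁶)/((1.602×10⁻¹⁹)(1.84×10⁻⁵)) ≈ 1.62 T.

B ≈ 1.62 T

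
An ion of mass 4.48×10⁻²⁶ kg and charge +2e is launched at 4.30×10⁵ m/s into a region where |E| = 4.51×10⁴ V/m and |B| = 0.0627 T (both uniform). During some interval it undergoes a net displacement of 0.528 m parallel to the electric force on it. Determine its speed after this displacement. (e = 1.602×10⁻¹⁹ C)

v_f ≈ 7.25×10⁵ m/s

B does no work; ΔKE = |q|E d.
½mv_f² = ½mv₀² + |q|Ed = ½(4.48×10⁻²⁶)(4.30×10⁵)² + (3.204×10⁻¹⁹)(4.51×10⁴)(0.528) ≈ 4.142×10⁻¹⁵ J + 7.630×10⁻¹⁵ J ≈ 1.177×10⁻¹⁴ J.
v_f = √(2·1.177×10⁻¹⁴/4.48×10⁻²⁶) ≈ 7.25×10⁵ m/s.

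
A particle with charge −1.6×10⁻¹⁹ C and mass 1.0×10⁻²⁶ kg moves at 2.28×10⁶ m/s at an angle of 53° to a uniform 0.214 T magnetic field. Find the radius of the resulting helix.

r ≈ 0.532 m

v⊥ = v sinθ = 2.28×10⁶·sin53° ≈ 1.821×10⁶ m/s.
r = m v⊥/(|q|B) = (1.0×10⁻²⁶)(1.821×10⁶)/((1.6×10⁻¹⁹)(0.214)) ≈ 0.532 m.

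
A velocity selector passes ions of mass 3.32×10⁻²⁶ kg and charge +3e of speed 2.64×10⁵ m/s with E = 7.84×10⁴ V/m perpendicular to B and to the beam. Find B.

B = 0.297 T

Balance of forces in the selector: qE = qvB ⇒ B = E/v.
B = 7.84×10⁴/2.64×10⁵ = 0.297 T.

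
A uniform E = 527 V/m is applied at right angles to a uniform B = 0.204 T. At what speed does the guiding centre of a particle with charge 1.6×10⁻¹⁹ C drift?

v_d ≈ 2580 m/s

In crossed fields the guiding centre drifts at v_d = |E×B|/B² = E/B, independent of charge and mass.
v_d = 527/0.204 = 2580 m/s.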